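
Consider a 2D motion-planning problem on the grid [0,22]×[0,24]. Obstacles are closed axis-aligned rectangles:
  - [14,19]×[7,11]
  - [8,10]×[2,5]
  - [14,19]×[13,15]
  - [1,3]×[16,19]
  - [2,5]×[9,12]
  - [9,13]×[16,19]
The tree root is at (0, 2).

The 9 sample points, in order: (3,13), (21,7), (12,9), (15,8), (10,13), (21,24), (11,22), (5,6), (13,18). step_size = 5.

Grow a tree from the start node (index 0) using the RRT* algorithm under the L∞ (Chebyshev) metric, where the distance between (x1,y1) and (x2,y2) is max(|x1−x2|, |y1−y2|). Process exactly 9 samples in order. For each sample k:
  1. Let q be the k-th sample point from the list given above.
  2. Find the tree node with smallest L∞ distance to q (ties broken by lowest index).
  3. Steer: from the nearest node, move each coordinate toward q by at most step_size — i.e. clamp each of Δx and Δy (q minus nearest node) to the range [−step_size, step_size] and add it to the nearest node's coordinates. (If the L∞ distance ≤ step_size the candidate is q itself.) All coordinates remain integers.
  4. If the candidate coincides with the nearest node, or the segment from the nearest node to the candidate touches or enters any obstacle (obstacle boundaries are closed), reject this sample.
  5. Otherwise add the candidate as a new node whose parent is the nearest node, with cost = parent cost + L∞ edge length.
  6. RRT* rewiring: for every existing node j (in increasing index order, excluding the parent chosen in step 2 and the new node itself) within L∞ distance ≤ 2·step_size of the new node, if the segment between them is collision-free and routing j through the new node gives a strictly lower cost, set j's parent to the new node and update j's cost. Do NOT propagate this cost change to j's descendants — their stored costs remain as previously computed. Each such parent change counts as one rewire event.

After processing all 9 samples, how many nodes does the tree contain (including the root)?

1. q=(3,13) nearest=0 d=11 new=(3,7) → add node 1 parent=0 cost=5
2. q=(21,7) nearest=1 d=18 new=(8,7) → add node 2 parent=1 cost=10
3. q=(12,9) nearest=2 d=4 new=(12,9) → add node 3 parent=2 cost=14
4. q=(15,8) nearest=3 d=3 new=(15,8) → blocked by [14,19]×[7,11], reject
5. q=(10,13) nearest=3 d=4 new=(10,13) → add node 4 parent=3 cost=18
6. q=(21,24) nearest=4 d=11 new=(15,18) → blocked by [9,13]×[16,19], reject
7. q=(11,22) nearest=4 d=9 new=(11,18) → blocked by [9,13]×[16,19], reject
8. q=(5,6) nearest=1 d=2 new=(5,6) → add node 5 parent=1 cost=7; rewire 4→5 (14<18)
9. q=(13,18) nearest=4 d=5 new=(13,18) → blocked by [9,13]×[16,19], reject

Node count: 6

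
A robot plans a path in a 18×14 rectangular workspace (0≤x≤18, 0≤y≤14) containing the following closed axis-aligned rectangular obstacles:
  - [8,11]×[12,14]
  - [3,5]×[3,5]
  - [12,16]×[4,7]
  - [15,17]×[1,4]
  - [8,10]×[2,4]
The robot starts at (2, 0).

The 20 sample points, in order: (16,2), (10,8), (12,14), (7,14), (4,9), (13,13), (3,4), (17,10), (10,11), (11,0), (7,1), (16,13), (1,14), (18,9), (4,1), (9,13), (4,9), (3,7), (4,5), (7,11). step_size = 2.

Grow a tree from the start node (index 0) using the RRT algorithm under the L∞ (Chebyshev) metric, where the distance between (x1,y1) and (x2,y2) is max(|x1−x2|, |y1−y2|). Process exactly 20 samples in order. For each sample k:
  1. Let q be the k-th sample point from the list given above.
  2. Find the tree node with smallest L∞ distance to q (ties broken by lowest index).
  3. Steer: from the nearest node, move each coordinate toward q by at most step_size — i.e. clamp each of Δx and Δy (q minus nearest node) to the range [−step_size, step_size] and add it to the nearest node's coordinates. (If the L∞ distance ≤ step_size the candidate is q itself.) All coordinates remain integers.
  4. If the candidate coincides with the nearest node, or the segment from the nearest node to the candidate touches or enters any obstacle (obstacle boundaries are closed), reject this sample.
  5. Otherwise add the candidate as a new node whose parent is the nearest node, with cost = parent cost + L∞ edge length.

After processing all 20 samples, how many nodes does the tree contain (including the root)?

1. q=(16,2) nearest=0 d=14 new=(4,2) → add node 1 parent=0 cost=2
2. q=(10,8) nearest=1 d=6 new=(6,4) → blocked by [3,5]×[3,5], reject
3. q=(12,14) nearest=1 d=12 new=(6,4) → blocked by [3,5]×[3,5], reject
4. q=(7,14) nearest=1 d=12 new=(6,4) → blocked by [3,5]×[3,5], reject
5. q=(4,9) nearest=1 d=7 new=(4,4) → blocked by [3,5]×[3,5], reject
6. q=(13,13) nearest=1 d=11 new=(6,4) → blocked by [3,5]×[3,5], reject
7. q=(3,4) nearest=1 d=2 new=(3,4) → blocked by [3,5]×[3,5], reject
8. q=(17,10) nearest=1 d=13 new=(6,4) → blocked by [3,5]×[3,5], reject
9. q=(10,11) nearest=1 d=9 new=(6,4) → blocked by [3,5]×[3,5], reject
10. q=(11,0) nearest=1 d=7 new=(6,0) → add node 2 parent=1 cost=4
11. q=(7,1) nearest=2 d=1 new=(7,1) → add node 3 parent=2 cost=5
12. q=(16,13) nearest=1 d=12 new=(6,4) → blocked by [3,5]×[3,5], reject
13. q=(1,14) nearest=1 d=12 new=(2,4) → blocked by [3,5]×[3,5], reject
14. q=(18,9) nearest=3 d=11 new=(9,3) → blocked by [8,10]×[2,4], reject
15. q=(4,1) nearest=1 d=1 new=(4,1) → add node 4 parent=1 cost=3
16. q=(9,13) nearest=1 d=11 new=(6,4) → blocked by [3,5]×[3,5], reject
17. q=(4,9) nearest=1 d=7 new=(4,4) → blocked by [3,5]×[3,5], reject
18. q=(3,7) nearest=1 d=5 new=(3,4) → blocked by [3,5]×[3,5], reject
19. q=(4,5) nearest=1 d=3 new=(4,4) → blocked by [3,5]×[3,5], reject
20. q=(7,11) nearest=1 d=9 new=(6,4) → blocked by [3,5]×[3,5], reject

Node count: 5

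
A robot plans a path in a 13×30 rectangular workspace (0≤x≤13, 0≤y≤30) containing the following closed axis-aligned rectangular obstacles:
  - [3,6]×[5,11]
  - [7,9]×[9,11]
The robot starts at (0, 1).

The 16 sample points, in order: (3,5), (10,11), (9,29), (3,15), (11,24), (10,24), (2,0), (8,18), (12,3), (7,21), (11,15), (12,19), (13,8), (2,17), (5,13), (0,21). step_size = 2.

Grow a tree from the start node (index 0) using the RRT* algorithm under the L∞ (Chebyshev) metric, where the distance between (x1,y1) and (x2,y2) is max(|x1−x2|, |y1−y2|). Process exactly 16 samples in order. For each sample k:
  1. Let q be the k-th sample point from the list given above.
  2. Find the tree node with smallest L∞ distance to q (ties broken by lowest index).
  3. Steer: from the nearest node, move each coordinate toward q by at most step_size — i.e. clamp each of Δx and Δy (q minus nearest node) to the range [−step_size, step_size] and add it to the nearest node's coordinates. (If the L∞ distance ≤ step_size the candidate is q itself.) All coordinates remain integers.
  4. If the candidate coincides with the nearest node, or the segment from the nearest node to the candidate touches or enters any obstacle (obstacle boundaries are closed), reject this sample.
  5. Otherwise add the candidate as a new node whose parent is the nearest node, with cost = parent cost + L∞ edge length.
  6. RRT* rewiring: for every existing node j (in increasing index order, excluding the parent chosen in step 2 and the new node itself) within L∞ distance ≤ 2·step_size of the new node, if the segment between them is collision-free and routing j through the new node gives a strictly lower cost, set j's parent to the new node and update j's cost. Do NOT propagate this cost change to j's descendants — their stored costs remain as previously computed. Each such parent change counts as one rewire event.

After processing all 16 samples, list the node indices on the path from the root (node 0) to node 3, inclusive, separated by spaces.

Path: 0 1 3

1. q=(3,5) nearest=0 d=4 new=(2,3) → add node 1 parent=0 cost=2
2. q=(10,11) nearest=1 d=8 new=(4,5) → blocked by [3,6]×[5,11], reject
3. q=(9,29) nearest=1 d=26 new=(4,5) → blocked by [3,6]×[5,11], reject
4. q=(3,15) nearest=1 d=12 new=(3,5) → blocked by [3,6]×[5,11], reject
5. q=(11,24) nearest=1 d=21 new=(4,5) → blocked by [3,6]×[5,11], reject
6. q=(10,24) nearest=1 d=21 new=(4,5) → blocked by [3,6]×[5,11], reject
7. q=(2,0) nearest=0 d=2 new=(2,0) → add node 2 parent=0 cost=2
8. q=(8,18) nearest=1 d=15 new=(4,5) → blocked by [3,6]×[5,11], reject
9. q=(12,3) nearest=1 d=10 new=(4,3) → add node 3 parent=1 cost=4
10. q=(7,21) nearest=1 d=18 new=(4,5) → blocked by [3,6]×[5,11], reject
11. q=(11,15) nearest=1 d=12 new=(4,5) → blocked by [3,6]×[5,11], reject
12. q=(12,19) nearest=1 d=16 new=(4,5) → blocked by [3,6]×[5,11], reject
13. q=(13,8) nearest=3 d=9 new=(6,5) → blocked by [3,6]×[5,11], reject
14. q=(2,17) nearest=1 d=14 new=(2,5) → add node 4 parent=1 cost=4
15. q=(5,13) nearest=4 d=8 new=(4,7) → blocked by [3,6]×[5,11], reject
16. q=(0,21) nearest=4 d=16 new=(0,7) → add node 5 parent=4 cost=6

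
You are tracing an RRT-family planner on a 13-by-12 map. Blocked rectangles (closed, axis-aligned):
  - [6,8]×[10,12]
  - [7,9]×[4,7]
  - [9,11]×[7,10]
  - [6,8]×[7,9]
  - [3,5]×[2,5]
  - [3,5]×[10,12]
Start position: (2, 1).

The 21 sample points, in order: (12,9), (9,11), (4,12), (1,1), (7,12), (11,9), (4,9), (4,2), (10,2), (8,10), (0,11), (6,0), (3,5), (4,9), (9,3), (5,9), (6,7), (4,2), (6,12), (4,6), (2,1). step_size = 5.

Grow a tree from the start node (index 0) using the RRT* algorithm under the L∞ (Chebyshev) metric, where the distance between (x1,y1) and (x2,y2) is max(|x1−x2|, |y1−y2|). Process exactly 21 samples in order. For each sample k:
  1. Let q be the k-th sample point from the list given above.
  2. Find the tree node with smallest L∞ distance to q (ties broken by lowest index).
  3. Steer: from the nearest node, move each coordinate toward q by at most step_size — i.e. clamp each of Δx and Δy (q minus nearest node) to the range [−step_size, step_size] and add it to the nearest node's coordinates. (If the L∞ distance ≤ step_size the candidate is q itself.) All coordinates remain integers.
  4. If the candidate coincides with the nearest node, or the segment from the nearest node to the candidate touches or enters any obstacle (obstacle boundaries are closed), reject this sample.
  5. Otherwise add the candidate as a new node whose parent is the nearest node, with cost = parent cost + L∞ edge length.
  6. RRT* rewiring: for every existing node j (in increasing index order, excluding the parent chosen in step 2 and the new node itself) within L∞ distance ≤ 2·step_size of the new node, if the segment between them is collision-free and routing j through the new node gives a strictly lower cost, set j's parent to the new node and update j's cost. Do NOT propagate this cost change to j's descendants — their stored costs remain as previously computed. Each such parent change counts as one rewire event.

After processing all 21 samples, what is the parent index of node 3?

Parent of node 3: 2

1. q=(12,9) nearest=0 d=10 new=(7,6) → blocked by [7,9]×[4,7], reject
2. q=(9,11) nearest=0 d=10 new=(7,6) → blocked by [7,9]×[4,7], reject
3. q=(4,12) nearest=0 d=11 new=(4,6) → blocked by [3,5]×[2,5], reject
4. q=(1,1) nearest=0 d=1 new=(1,1) → add node 1 parent=0 cost=1
5. q=(7,12) nearest=0 d=11 new=(7,6) → blocked by [7,9]×[4,7], reject
6. q=(11,9) nearest=0 d=9 new=(7,6) → blocked by [7,9]×[4,7], reject
7. q=(4,9) nearest=0 d=8 new=(4,6) → blocked by [3,5]×[2,5], reject
8. q=(4,2) nearest=0 d=2 new=(4,2) → blocked by [3,5]×[2,5], reject
9. q=(10,2) nearest=0 d=8 new=(7,2) → add node 2 parent=0 cost=5
10. q=(8,10) nearest=2 d=8 new=(8,7) → blocked by [7,9]×[4,7], reject
11. q=(0,11) nearest=2 d=9 new=(2,7) → blocked by [3,5]×[2,5], reject
12. q=(6,0) nearest=2 d=2 new=(6,0) → add node 3 parent=2 cost=7
13. q=(3,5) nearest=0 d=4 new=(3,5) → blocked by [3,5]×[2,5], reject
14. q=(4,9) nearest=2 d=7 new=(4,7) → add node 4 parent=2 cost=10
15. q=(9,3) nearest=2 d=2 new=(9,3) → add node 5 parent=2 cost=7
16. q=(5,9) nearest=4 d=2 new=(5,9) → add node 6 parent=4 cost=12
17. q=(6,7) nearest=4 d=2 new=(6,7) → blocked by [6,8]×[7,9], reject
18. q=(4,2) nearest=0 d=2 new=(4,2) → blocked by [3,5]×[2,5], reject
19. q=(6,12) nearest=6 d=3 new=(6,12) → blocked by [6,8]×[10,12], reject
20. q=(4,6) nearest=4 d=1 new=(4,6) → add node 7 parent=4 cost=11
21. q=(2,1) nearest=0 d=0 → coincident, reject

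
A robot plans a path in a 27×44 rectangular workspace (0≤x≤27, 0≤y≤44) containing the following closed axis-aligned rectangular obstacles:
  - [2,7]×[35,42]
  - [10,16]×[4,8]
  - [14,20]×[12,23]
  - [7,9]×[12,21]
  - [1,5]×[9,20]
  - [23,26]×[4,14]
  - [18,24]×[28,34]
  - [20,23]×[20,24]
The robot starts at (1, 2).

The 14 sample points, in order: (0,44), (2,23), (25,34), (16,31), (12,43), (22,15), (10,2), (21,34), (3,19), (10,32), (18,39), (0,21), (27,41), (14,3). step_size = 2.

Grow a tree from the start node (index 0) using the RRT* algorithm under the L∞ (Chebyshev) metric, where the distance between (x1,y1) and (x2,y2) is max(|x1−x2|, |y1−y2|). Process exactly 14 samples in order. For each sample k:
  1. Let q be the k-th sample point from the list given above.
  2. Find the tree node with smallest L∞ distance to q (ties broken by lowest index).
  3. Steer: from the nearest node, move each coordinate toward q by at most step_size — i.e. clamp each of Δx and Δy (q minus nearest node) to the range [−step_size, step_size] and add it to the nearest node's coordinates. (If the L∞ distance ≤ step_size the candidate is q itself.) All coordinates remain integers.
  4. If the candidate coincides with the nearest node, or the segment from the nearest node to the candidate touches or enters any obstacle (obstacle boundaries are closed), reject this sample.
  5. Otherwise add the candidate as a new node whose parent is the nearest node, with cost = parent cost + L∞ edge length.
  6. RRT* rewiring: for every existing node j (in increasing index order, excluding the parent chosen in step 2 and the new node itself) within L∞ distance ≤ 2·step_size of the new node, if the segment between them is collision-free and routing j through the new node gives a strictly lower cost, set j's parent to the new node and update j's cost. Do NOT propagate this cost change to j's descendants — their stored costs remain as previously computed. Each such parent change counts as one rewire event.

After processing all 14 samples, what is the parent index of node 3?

1. q=(0,44) nearest=0 d=42 new=(0,4) → add node 1 parent=0 cost=2
2. q=(2,23) nearest=1 d=19 new=(2,6) → add node 2 parent=1 cost=4
3. q=(25,34) nearest=2 d=28 new=(4,8) → add node 3 parent=2 cost=6
4. q=(16,31) nearest=3 d=23 new=(6,10) → blocked by [1,5]×[9,20], reject
5. q=(12,43) nearest=3 d=35 new=(6,10) → blocked by [1,5]×[9,20], reject
6. q=(22,15) nearest=3 d=18 new=(6,10) → blocked by [1,5]×[9,20], reject
7. q=(10,2) nearest=3 d=6 new=(6,6) → add node 4 parent=3 cost=8
8. q=(21,34) nearest=3 d=26 new=(6,10) → blocked by [1,5]×[9,20], reject
9. q=(3,19) nearest=3 d=11 new=(3,10) → blocked by [1,5]×[9,20], reject
10. q=(10,32) nearest=3 d=24 new=(6,10) → blocked by [1,5]×[9,20], reject
11. q=(18,39) nearest=3 d=31 new=(6,10) → blocked by [1,5]×[9,20], reject
12. q=(0,21) nearest=3 d=13 new=(2,10) → blocked by [1,5]×[9,20], reject
13. q=(27,41) nearest=3 d=33 new=(6,10) → blocked by [1,5]×[9,20], reject
14. q=(14,3) nearest=4 d=8 new=(8,4) → add node 5 parent=4 cost=10

Parent of node 3: 2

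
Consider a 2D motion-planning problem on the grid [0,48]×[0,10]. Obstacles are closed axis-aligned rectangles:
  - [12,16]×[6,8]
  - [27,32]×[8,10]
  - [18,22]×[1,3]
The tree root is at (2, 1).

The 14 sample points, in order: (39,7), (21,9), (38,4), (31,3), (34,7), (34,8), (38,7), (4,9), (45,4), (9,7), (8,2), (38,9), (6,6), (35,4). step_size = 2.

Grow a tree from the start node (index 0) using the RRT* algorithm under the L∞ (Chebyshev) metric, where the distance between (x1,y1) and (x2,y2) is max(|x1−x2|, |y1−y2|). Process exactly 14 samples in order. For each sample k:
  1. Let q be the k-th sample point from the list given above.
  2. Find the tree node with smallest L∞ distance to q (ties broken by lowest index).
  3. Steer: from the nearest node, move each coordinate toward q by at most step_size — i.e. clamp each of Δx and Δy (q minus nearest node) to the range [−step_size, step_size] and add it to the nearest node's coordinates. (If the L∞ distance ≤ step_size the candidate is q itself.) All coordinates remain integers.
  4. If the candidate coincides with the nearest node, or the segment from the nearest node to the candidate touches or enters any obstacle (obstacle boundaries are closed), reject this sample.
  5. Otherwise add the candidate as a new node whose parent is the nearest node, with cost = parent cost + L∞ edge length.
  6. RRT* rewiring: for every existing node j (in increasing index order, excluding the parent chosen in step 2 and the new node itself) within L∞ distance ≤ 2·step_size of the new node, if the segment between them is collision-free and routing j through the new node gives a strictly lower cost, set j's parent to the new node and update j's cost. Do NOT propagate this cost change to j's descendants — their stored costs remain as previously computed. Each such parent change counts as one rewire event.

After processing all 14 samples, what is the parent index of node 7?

Parent of node 7: 5

1. q=(39,7) nearest=0 d=37 new=(4,3) → add node 1 parent=0 cost=2
2. q=(21,9) nearest=1 d=17 new=(6,5) → add node 2 parent=1 cost=4
3. q=(38,4) nearest=2 d=32 new=(8,4) → add node 3 parent=2 cost=6
4. q=(31,3) nearest=3 d=23 new=(10,3) → add node 4 parent=3 cost=8
5. q=(34,7) nearest=4 d=24 new=(12,5) → add node 5 parent=4 cost=10
6. q=(34,8) nearest=5 d=22 new=(14,7) → blocked by [12,16]×[6,8], reject
7. q=(38,7) nearest=5 d=26 new=(14,7) → blocked by [12,16]×[6,8], reject
8. q=(4,9) nearest=2 d=4 new=(4,7) → add node 6 parent=2 cost=6
9. q=(45,4) nearest=5 d=33 new=(14,4) → add node 7 parent=5 cost=12
10. q=(9,7) nearest=2 d=3 new=(8,7) → add node 8 parent=2 cost=6
11. q=(8,2) nearest=3 d=2 new=(8,2) → add node 9 parent=3 cost=8
12. q=(38,9) nearest=7 d=24 new=(16,6) → blocked by [12,16]×[6,8], reject
13. q=(6,6) nearest=2 d=1 new=(6,6) → add node 10 parent=2 cost=5
14. q=(35,4) nearest=7 d=21 new=(16,4) → add node 11 parent=7 cost=14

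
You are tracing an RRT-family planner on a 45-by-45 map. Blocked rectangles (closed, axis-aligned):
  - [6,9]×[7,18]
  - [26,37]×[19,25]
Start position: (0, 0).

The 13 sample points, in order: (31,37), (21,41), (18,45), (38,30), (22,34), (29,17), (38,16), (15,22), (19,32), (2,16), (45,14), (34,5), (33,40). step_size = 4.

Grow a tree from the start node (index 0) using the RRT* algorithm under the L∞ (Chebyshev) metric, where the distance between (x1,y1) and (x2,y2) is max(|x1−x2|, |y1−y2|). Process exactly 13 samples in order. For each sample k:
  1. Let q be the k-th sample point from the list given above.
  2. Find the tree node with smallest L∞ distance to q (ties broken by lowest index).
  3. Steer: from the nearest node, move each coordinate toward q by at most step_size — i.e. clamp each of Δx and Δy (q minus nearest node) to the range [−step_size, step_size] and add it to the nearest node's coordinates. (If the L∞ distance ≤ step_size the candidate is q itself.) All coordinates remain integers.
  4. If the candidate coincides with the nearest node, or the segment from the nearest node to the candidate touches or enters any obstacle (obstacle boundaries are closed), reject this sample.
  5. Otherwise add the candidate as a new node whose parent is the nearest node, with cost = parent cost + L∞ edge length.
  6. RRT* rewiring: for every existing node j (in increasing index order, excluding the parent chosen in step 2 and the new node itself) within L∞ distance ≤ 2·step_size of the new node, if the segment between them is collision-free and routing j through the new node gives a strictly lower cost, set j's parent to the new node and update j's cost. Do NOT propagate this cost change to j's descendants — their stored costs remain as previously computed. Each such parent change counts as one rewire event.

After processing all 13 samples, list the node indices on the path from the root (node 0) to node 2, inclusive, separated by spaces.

Path: 0 1 2

1. q=(31,37) nearest=0 d=37 new=(4,4) → add node 1 parent=0 cost=4
2. q=(21,41) nearest=1 d=37 new=(8,8) → blocked by [6,9]×[7,18], reject
3. q=(18,45) nearest=1 d=41 new=(8,8) → blocked by [6,9]×[7,18], reject
4. q=(38,30) nearest=1 d=34 new=(8,8) → blocked by [6,9]×[7,18], reject
5. q=(22,34) nearest=1 d=30 new=(8,8) → blocked by [6,9]×[7,18], reject
6. q=(29,17) nearest=1 d=25 new=(8,8) → blocked by [6,9]×[7,18], reject
7. q=(38,16) nearest=1 d=34 new=(8,8) → blocked by [6,9]×[7,18], reject
8. q=(15,22) nearest=1 d=18 new=(8,8) → blocked by [6,9]×[7,18], reject
9. q=(19,32) nearest=1 d=28 new=(8,8) → blocked by [6,9]×[7,18], reject
10. q=(2,16) nearest=1 d=12 new=(2,8) → add node 2 parent=1 cost=8
11. q=(45,14) nearest=1 d=41 new=(8,8) → blocked by [6,9]×[7,18], reject
12. q=(34,5) nearest=1 d=30 new=(8,5) → add node 3 parent=1 cost=8
13. q=(33,40) nearest=2 d=32 new=(6,12) → blocked by [6,9]×[7,18], reject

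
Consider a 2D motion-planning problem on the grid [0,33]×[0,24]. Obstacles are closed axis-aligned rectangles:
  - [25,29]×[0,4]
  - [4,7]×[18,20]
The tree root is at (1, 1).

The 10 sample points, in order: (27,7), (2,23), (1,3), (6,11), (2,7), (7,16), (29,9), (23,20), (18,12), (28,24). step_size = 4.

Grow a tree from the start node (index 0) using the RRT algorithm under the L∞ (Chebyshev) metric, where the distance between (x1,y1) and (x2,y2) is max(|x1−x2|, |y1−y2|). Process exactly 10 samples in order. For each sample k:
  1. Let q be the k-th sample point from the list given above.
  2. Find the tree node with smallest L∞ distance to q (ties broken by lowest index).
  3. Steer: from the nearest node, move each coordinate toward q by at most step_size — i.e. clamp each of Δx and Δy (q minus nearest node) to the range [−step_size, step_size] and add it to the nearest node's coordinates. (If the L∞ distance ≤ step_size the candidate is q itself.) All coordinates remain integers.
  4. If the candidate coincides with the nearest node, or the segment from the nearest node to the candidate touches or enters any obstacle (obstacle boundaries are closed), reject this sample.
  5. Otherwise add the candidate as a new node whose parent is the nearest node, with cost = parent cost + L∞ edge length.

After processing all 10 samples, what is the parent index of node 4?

Parent of node 4: 2

1. q=(27,7) nearest=0 d=26 new=(5,5) → add node 1 parent=0 cost=4
2. q=(2,23) nearest=1 d=18 new=(2,9) → add node 2 parent=1 cost=8
3. q=(1,3) nearest=0 d=2 new=(1,3) → add node 3 parent=0 cost=2
4. q=(6,11) nearest=2 d=4 new=(6,11) → add node 4 parent=2 cost=12
5. q=(2,7) nearest=2 d=2 new=(2,7) → add node 5 parent=2 cost=10
6. q=(7,16) nearest=4 d=5 new=(7,15) → add node 6 parent=4 cost=16
7. q=(29,9) nearest=6 d=22 new=(11,11) → add node 7 parent=6 cost=20
8. q=(23,20) nearest=7 d=12 new=(15,15) → add node 8 parent=7 cost=24
9. q=(18,12) nearest=8 d=3 new=(18,12) → add node 9 parent=8 cost=27
10. q=(28,24) nearest=9 d=12 new=(22,16) → add node 10 parent=9 cost=31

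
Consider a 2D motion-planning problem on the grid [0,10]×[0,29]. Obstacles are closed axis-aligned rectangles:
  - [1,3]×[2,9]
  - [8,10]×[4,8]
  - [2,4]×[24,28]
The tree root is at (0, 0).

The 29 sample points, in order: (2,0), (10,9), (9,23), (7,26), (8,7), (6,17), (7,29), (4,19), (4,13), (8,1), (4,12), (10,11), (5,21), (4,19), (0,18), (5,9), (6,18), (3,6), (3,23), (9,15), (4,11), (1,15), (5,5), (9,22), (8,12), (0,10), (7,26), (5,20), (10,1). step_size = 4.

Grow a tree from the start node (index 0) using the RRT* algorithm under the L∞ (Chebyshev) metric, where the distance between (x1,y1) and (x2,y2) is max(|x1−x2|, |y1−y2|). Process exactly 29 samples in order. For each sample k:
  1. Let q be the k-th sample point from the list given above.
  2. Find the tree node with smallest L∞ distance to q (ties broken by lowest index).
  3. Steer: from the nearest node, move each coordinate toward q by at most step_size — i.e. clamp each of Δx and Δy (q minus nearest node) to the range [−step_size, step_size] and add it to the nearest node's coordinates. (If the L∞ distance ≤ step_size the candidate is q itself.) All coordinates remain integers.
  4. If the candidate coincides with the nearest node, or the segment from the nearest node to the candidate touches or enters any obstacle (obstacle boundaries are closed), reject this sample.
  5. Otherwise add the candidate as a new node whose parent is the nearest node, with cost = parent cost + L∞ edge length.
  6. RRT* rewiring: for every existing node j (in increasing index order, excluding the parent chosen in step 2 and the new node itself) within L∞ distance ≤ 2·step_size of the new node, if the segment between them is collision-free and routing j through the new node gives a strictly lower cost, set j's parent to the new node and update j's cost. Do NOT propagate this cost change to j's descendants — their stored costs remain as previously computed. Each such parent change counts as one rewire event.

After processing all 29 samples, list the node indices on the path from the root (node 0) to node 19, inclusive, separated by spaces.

1. q=(2,0) nearest=0 d=2 new=(2,0) → add node 1 parent=0 cost=2
2. q=(10,9) nearest=1 d=9 new=(6,4) → add node 2 parent=1 cost=6
3. q=(9,23) nearest=2 d=19 new=(9,8) → blocked by [8,10]×[4,8], reject
4. q=(7,26) nearest=2 d=22 new=(7,8) → add node 3 parent=2 cost=10
5. q=(8,7) nearest=3 d=1 new=(8,7) → blocked by [8,10]×[4,8], reject
6. q=(6,17) nearest=3 d=9 new=(6,12) → add node 4 parent=3 cost=14
7. q=(7,29) nearest=4 d=17 new=(7,16) → add node 5 parent=4 cost=18
8. q=(4,19) nearest=5 d=3 new=(4,19) → add node 6 parent=5 cost=21
9. q=(4,13) nearest=4 d=2 new=(4,13) → add node 7 parent=4 cost=16
10. q=(8,1) nearest=2 d=3 new=(8,1) → add node 8 parent=2 cost=9
11. q=(4,12) nearest=7 d=1 new=(4,12) → add node 9 parent=7 cost=17
12. q=(10,11) nearest=3 d=3 new=(10,11) → add node 10 parent=3 cost=13
13. q=(5,21) nearest=6 d=2 new=(5,21) → add node 11 parent=6 cost=23
14. q=(4,19) nearest=6 d=0 → coincident, reject
15. q=(0,18) nearest=6 d=4 new=(0,18) → add node 12 parent=6 cost=25
16. q=(5,9) nearest=3 d=2 new=(5,9) → add node 13 parent=3 cost=12; rewire 9→13 (15<17)
17. q=(6,18) nearest=5 d=2 new=(6,18) → add node 14 parent=5 cost=20
18. q=(3,6) nearest=2 d=3 new=(3,6) → blocked by [1,3]×[2,9], reject
19. q=(3,23) nearest=11 d=2 new=(3,23) → add node 15 parent=11 cost=25
20. q=(9,15) nearest=5 d=2 new=(9,15) → add node 16 parent=5 cost=20
21. q=(4,11) nearest=9 d=1 new=(4,11) → add node 17 parent=9 cost=16; rewire 12→17 (23<25)
22. q=(1,15) nearest=7 d=3 new=(1,15) → add node 18 parent=7 cost=19; rewire 12→18 (22<23)
23. q=(5,5) nearest=2 d=1 new=(5,5) → add node 19 parent=2 cost=7; rewire 7→19 (15<16); rewire 9→19 (14<15); rewire 13→19 (11<12); rewire 17→19 (13<16)
24. q=(9,22) nearest=11 d=4 new=(9,22) → add node 20 parent=11 cost=27
25. q=(8,12) nearest=4 d=2 new=(8,12) → add node 21 parent=4 cost=16; rewire 16→21 (19<20)
26. q=(0,10) nearest=7 d=4 new=(0,10) → add node 22 parent=7 cost=19
27. q=(7,26) nearest=15 d=4 new=(7,26) → add node 23 parent=15 cost=29
28. q=(5,20) nearest=6 d=1 new=(5,20) → add node 24 parent=6 cost=22; rewire 20→24 (26<27); rewire 23→24 (28<29)
29. q=(10,1) nearest=8 d=2 new=(10,1) → add node 25 parent=8 cost=11

Path: 0 1 2 19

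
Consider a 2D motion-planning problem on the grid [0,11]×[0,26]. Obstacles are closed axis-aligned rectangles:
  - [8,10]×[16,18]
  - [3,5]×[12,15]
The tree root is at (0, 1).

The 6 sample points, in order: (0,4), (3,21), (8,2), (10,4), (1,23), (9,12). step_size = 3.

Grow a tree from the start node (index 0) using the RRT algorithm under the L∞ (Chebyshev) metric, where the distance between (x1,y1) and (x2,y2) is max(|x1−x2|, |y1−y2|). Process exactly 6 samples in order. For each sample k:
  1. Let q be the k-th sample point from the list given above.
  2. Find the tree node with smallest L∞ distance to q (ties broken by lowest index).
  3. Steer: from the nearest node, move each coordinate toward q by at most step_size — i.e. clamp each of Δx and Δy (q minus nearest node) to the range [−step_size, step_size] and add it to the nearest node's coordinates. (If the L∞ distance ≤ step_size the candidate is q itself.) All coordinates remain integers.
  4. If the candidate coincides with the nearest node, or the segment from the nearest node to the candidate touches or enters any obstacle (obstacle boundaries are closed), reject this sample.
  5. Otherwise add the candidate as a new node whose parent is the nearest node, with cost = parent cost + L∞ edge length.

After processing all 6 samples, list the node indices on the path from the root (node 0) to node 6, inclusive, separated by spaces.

1. q=(0,4) nearest=0 d=3 new=(0,4) → add node 1 parent=0 cost=3
2. q=(3,21) nearest=1 d=17 new=(3,7) → add node 2 parent=1 cost=6
3. q=(8,2) nearest=2 d=5 new=(6,4) → add node 3 parent=2 cost=9
4. q=(10,4) nearest=3 d=4 new=(9,4) → add node 4 parent=3 cost=12
5. q=(1,23) nearest=2 d=16 new=(1,10) → add node 5 parent=2 cost=9
6. q=(9,12) nearest=2 d=6 new=(6,10) → add node 6 parent=2 cost=9

Path: 0 1 2 6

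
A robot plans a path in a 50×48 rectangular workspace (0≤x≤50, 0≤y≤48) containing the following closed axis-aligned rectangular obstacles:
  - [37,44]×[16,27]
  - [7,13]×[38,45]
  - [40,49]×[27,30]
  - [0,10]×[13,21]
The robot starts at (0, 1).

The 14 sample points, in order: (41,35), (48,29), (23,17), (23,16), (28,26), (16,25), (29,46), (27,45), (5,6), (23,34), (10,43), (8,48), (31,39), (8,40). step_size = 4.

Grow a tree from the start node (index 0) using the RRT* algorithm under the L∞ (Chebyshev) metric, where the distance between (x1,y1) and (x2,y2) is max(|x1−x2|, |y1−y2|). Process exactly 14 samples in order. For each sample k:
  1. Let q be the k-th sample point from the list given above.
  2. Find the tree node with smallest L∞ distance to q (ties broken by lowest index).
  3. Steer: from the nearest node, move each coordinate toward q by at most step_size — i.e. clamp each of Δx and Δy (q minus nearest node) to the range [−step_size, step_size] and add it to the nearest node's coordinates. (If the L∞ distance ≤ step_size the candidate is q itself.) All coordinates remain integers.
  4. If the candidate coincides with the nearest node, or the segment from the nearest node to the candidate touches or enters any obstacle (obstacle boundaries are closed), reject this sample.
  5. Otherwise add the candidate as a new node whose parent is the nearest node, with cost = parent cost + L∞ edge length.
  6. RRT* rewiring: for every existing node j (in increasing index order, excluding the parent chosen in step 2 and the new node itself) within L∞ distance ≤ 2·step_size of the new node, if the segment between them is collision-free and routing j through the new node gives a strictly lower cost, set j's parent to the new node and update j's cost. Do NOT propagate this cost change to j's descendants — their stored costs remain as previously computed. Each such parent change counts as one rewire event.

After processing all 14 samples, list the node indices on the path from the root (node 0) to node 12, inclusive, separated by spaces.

Path: 0 1 2 3 4 5 6 7 8 10 11 12

1. q=(41,35) nearest=0 d=41 new=(4,5) → add node 1 parent=0 cost=4
2. q=(48,29) nearest=1 d=44 new=(8,9) → add node 2 parent=1 cost=8
3. q=(23,17) nearest=2 d=15 new=(12,13) → add node 3 parent=2 cost=12
4. q=(23,16) nearest=3 d=11 new=(16,16) → add node 4 parent=3 cost=16
5. q=(28,26) nearest=4 d=12 new=(20,20) → add node 5 parent=4 cost=20
6. q=(16,25) nearest=5 d=5 new=(16,24) → add node 6 parent=5 cost=24
7. q=(29,46) nearest=6 d=22 new=(20,28) → add node 7 parent=6 cost=28
8. q=(27,45) nearest=7 d=17 new=(24,32) → add node 8 parent=7 cost=32
9. q=(5,6) nearest=1 d=1 new=(5,6) → add node 9 parent=1 cost=5
10. q=(23,34) nearest=8 d=2 new=(23,34) → add node 10 parent=8 cost=34
11. q=(10,43) nearest=10 d=13 new=(19,38) → add node 11 parent=10 cost=38
12. q=(8,48) nearest=11 d=11 new=(15,42) → add node 12 parent=11 cost=42
13. q=(31,39) nearest=8 d=7 new=(28,36) → add node 13 parent=8 cost=36
14. q=(8,40) nearest=12 d=7 new=(11,40) → blocked by [7,13]×[38,45], reject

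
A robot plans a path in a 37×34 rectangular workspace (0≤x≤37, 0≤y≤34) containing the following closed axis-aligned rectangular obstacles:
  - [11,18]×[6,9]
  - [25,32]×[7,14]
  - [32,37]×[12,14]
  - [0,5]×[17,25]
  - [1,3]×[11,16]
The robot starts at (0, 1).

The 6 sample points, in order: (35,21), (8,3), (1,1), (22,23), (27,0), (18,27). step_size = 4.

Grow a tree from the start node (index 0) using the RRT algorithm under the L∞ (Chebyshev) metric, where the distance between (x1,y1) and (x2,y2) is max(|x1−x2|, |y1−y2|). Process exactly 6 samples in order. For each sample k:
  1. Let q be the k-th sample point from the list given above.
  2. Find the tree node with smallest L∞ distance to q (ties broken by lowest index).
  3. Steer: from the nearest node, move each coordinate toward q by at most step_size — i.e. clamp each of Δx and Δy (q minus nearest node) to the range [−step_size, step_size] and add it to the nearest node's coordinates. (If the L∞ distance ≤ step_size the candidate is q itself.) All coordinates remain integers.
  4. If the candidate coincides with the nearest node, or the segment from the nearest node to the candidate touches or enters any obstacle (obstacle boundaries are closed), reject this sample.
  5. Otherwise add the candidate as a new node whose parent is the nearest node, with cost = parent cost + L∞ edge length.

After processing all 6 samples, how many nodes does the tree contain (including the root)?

Node count: 7

1. q=(35,21) nearest=0 d=35 new=(4,5) → add node 1 parent=0 cost=4
2. q=(8,3) nearest=1 d=4 new=(8,3) → add node 2 parent=1 cost=8
3. q=(1,1) nearest=0 d=1 new=(1,1) → add node 3 parent=0 cost=1
4. q=(22,23) nearest=1 d=18 new=(8,9) → add node 4 parent=1 cost=8
5. q=(27,0) nearest=2 d=19 new=(12,0) → add node 5 parent=2 cost=12
6. q=(18,27) nearest=4 d=18 new=(12,13) → add node 6 parent=4 cost=12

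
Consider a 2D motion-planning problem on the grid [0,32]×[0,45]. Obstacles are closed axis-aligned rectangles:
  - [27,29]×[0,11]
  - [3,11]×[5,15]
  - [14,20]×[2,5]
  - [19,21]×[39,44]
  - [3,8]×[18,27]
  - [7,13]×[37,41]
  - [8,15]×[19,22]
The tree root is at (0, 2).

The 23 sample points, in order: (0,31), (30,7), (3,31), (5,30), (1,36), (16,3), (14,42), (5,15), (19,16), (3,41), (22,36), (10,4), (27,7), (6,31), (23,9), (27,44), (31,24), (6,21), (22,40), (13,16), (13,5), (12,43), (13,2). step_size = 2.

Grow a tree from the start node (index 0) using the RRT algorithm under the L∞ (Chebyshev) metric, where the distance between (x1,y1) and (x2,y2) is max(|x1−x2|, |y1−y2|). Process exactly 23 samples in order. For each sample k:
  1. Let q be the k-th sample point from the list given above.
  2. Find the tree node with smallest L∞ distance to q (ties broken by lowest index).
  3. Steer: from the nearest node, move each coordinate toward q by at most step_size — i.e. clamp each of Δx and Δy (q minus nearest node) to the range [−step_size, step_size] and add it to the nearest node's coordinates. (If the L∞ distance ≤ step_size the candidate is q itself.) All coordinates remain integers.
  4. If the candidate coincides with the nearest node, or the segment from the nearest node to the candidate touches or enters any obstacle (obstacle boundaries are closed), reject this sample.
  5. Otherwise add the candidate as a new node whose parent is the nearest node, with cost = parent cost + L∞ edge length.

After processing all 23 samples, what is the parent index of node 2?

Parent of node 2: 0

1. q=(0,31) nearest=0 d=29 new=(0,4) → add node 1 parent=0 cost=2
2. q=(30,7) nearest=0 d=30 new=(2,4) → add node 2 parent=0 cost=2
3. q=(3,31) nearest=1 d=27 new=(2,6) → add node 3 parent=1 cost=4
4. q=(5,30) nearest=3 d=24 new=(4,8) → blocked by [3,11]×[5,15], reject
5. q=(1,36) nearest=3 d=30 new=(1,8) → add node 4 parent=3 cost=6
6. q=(16,3) nearest=2 d=14 new=(4,3) → add node 5 parent=2 cost=4
7. q=(14,42) nearest=4 d=34 new=(3,10) → blocked by [3,11]×[5,15], reject
8. q=(5,15) nearest=4 d=7 new=(3,10) → blocked by [3,11]×[5,15], reject
9. q=(19,16) nearest=5 d=15 new=(6,5) → blocked by [3,11]×[5,15], reject
10. q=(3,41) nearest=4 d=33 new=(3,10) → blocked by [3,11]×[5,15], reject
11. q=(22,36) nearest=4 d=28 new=(3,10) → blocked by [3,11]×[5,15], reject
12. q=(10,4) nearest=5 d=6 new=(6,4) → add node 6 parent=5 cost=6
13. q=(27,7) nearest=6 d=21 new=(8,6) → blocked by [3,11]×[5,15], reject
14. q=(6,31) nearest=4 d=23 new=(3,10) → blocked by [3,11]×[5,15], reject
15. q=(23,9) nearest=6 d=17 new=(8,6) → blocked by [3,11]×[5,15], reject
16. q=(27,44) nearest=4 d=36 new=(3,10) → blocked by [3,11]×[5,15], reject
17. q=(31,24) nearest=6 d=25 new=(8,6) → blocked by [3,11]×[5,15], reject
18. q=(6,21) nearest=4 d=13 new=(3,10) → blocked by [3,11]×[5,15], reject
19. q=(22,40) nearest=4 d=32 new=(3,10) → blocked by [3,11]×[5,15], reject
20. q=(13,16) nearest=3 d=11 new=(4,8) → blocked by [3,11]×[5,15], reject
21. q=(13,5) nearest=6 d=7 new=(8,5) → blocked by [3,11]×[5,15], reject
22. q=(12,43) nearest=4 d=35 new=(3,10) → blocked by [3,11]×[5,15], reject
23. q=(13,2) nearest=6 d=7 new=(8,2) → add node 7 parent=6 cost=8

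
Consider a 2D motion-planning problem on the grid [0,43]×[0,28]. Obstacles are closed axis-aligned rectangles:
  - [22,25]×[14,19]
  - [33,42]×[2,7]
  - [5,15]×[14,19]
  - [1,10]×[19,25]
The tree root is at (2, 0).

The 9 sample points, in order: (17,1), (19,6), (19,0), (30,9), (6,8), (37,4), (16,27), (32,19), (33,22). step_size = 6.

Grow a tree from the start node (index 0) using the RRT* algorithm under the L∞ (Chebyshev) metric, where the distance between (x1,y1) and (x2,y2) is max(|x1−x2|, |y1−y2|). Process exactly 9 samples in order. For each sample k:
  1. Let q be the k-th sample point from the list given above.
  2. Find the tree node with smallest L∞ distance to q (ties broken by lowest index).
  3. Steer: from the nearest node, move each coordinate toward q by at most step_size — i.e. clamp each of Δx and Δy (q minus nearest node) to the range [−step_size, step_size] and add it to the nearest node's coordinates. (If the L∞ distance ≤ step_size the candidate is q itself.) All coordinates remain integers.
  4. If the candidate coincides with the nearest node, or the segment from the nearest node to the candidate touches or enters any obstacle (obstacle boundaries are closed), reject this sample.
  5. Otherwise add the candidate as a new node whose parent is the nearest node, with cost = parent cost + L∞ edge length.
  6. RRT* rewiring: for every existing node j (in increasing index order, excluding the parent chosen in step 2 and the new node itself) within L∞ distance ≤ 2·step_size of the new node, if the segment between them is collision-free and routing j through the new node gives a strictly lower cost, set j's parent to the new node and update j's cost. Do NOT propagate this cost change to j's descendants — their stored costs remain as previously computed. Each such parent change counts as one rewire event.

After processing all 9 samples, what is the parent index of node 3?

1. q=(17,1) nearest=0 d=15 new=(8,1) → add node 1 parent=0 cost=6
2. q=(19,6) nearest=1 d=11 new=(14,6) → add node 2 parent=1 cost=12
3. q=(19,0) nearest=2 d=6 new=(19,0) → add node 3 parent=2 cost=18
4. q=(30,9) nearest=3 d=11 new=(25,6) → add node 4 parent=3 cost=24
5. q=(6,8) nearest=1 d=7 new=(6,7) → add node 5 parent=1 cost=12
6. q=(37,4) nearest=4 d=12 new=(31,4) → add node 6 parent=4 cost=30
7. q=(16,27) nearest=5 d=20 new=(12,13) → add node 7 parent=5 cost=18
8. q=(32,19) nearest=4 d=13 new=(31,12) → add node 8 parent=4 cost=30
9. q=(33,22) nearest=8 d=10 new=(33,18) → add node 9 parent=8 cost=36

Parent of node 3: 2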